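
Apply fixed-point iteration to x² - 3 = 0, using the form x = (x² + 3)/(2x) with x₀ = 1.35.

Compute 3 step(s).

Equation: x² - 3 = 0
Fixed-point form: x = (x² + 3)/(2x)
x₀ = 1.35

x_1 = g(1.350000) = 1.786111
x_2 = g(1.786111) = 1.732869
x_3 = g(1.732869) = 1.732051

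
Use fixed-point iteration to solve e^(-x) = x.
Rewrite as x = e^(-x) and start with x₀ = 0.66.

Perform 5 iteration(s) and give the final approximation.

Equation: e^(-x) = x
Fixed-point form: x = e^(-x)
x₀ = 0.66

x_1 = g(0.660000) = 0.516851
x_2 = g(0.516851) = 0.596395
x_3 = g(0.596395) = 0.550793
x_4 = g(0.550793) = 0.576492
x_5 = g(0.576492) = 0.561866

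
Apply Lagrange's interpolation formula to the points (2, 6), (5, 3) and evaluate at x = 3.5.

Lagrange interpolation formula:
P(x) = Σ yᵢ × Lᵢ(x)
where Lᵢ(x) = Π_{j≠i} (x - xⱼ)/(xᵢ - xⱼ)

L_0(3.5) = (3.5 - 5)/(2 - 5) = 0.500000
L_1(3.5) = (3.5 - 2)/(5 - 2) = 0.500000

P(3.5) = 6×L_0(3.5) + 3×L_1(3.5)
P(3.5) = 4.500000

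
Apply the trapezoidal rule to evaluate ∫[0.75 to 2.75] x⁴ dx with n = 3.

f(x) = x⁴
a = 0.75, b = 2.75, n = 3
h = (b - a)/n = 0.666667

Trapezoidal rule: (h/2)[f(x₀) + 2f(x₁) + 2f(x₂) + ... + f(xₙ)]

x_0 = 0.7500, f(x_0) = 0.316406, coefficient = 1
x_1 = 1.4167, f(x_1) = 4.027826, coefficient = 2
x_2 = 2.0833, f(x_2) = 18.838011, coefficient = 2
x_3 = 2.7500, f(x_3) = 57.191406, coefficient = 1

I ≈ (0.666667/2) × 103.239487 = 34.413162
Exact value: 31.407813
Error: 3.005350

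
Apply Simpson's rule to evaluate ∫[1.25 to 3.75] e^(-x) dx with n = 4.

f(x) = e^(-x)
a = 1.25, b = 3.75, n = 4
h = (b - a)/n = 0.625000

Simpson's rule: (h/3)[f(x₀) + 4f(x₁) + 2f(x₂) + ... + f(xₙ)]

x_0 = 1.2500, f(x_0) = 0.286505, coefficient = 1
x_1 = 1.8750, f(x_1) = 0.153355, coefficient = 4
x_2 = 2.5000, f(x_2) = 0.082085, coefficient = 2
x_3 = 3.1250, f(x_3) = 0.043937, coefficient = 4
x_4 = 3.7500, f(x_4) = 0.023518, coefficient = 1

I ≈ (0.625000/3) × 1.263360 = 0.263200
Exact value: 0.262987
Error: 0.000213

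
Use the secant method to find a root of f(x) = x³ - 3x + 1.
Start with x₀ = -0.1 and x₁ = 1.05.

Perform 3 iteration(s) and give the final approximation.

f(x) = x³ - 3x + 1
x₀ = -0.1, x₁ = 1.05

Secant formula: x_{n+1} = x_n - f(x_n)(x_n - x_{n-1})/(f(x_n) - f(x_{n-1}))

Iteration 1:
  f(-0.100000) = 1.299000
  f(1.050000) = -0.992375
  x_2 = 1.050000 - (-0.992375)×(1.050000 - (-0.100000))/(-0.992375 - 1.299000)
       = 0.551945
Iteration 2:
  f(1.050000) = -0.992375
  f(0.551945) = -0.487688
  x_3 = 0.551945 - (-0.487688)×(0.551945 - 1.050000)/(-0.487688 - (-0.992375))
       = 0.070665
Iteration 3:
  f(0.551945) = -0.487688
  f(0.070665) = 0.788359
  x_4 = 0.070665 - 0.788359×(0.070665 - 0.551945)/(0.788359 - (-0.487688))
       = 0.368006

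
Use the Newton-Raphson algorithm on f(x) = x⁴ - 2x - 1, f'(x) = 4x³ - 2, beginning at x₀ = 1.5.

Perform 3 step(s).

f(x) = x⁴ - 2x - 1
f'(x) = 4x³ - 2
x₀ = 1.5

Newton-Raphson formula: x_{n+1} = x_n - f(x_n)/f'(x_n)

Iteration 1:
  f(1.500000) = 1.062500
  f'(1.500000) = 11.500000
  x_1 = 1.500000 - 1.062500/11.500000 = 1.407609
Iteration 2:
  f(1.407609) = 0.110579
  f'(1.407609) = 9.155931
  x_2 = 1.407609 - 0.110579/9.155931 = 1.395531
Iteration 3:
  f(1.395531) = 0.001724
  f'(1.395531) = 8.871234
  x_3 = 1.395531 - 0.001724/8.871234 = 1.395337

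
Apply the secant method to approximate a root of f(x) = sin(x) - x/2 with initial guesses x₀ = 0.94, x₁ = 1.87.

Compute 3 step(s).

f(x) = sin(x) - x/2
x₀ = 0.94, x₁ = 1.87

Secant formula: x_{n+1} = x_n - f(x_n)(x_n - x_{n-1})/(f(x_n) - f(x_{n-1}))

Iteration 1:
  f(0.940000) = 0.337558
  f(1.870000) = 0.020572
  x_2 = 1.870000 - 0.020572×(1.870000 - 0.940000)/(0.020572 - 0.337558)
       = 1.930354
Iteration 2:
  f(1.870000) = 0.020572
  f(1.930354) = -0.029125
  x_3 = 1.930354 - (-0.029125)×(1.930354 - 1.870000)/(-0.029125 - 0.020572)
       = 1.894983
Iteration 3:
  f(1.930354) = -0.029125
  f(1.894983) = 0.000418
  x_4 = 1.894983 - 0.000418×(1.894983 - 1.930354)/(0.000418 - (-0.029125))
       = 1.895484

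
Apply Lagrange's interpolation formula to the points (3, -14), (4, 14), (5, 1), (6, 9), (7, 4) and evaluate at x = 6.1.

Lagrange interpolation formula:
P(x) = Σ yᵢ × Lᵢ(x)
where Lᵢ(x) = Π_{j≠i} (x - xⱼ)/(xᵢ - xⱼ)

L_0(6.1) = (6.1 - 4)/(3 - 4) × (6.1 - 5)/(3 - 5) × (6.1 - 6)/(3 - 6) × (6.1 - 7)/(3 - 7) = -0.008662
L_1(6.1) = (6.1 - 3)/(4 - 3) × (6.1 - 5)/(4 - 5) × (6.1 - 6)/(4 - 6) × (6.1 - 7)/(4 - 7) = 0.051150
L_2(6.1) = (6.1 - 3)/(5 - 3) × (6.1 - 4)/(5 - 4) × (6.1 - 6)/(5 - 6) × (6.1 - 7)/(5 - 7) = -0.146475
L_3(6.1) = (6.1 - 3)/(6 - 3) × (6.1 - 4)/(6 - 4) × (6.1 - 5)/(6 - 5) × (6.1 - 7)/(6 - 7) = 1.074150
L_4(6.1) = (6.1 - 3)/(7 - 3) × (6.1 - 4)/(7 - 4) × (6.1 - 5)/(7 - 5) × (6.1 - 6)/(7 - 6) = 0.029837

P(6.1) = (-14)×L_0(6.1) + 14×L_1(6.1) + 1×L_2(6.1) + 9×L_3(6.1) + 4×L_4(6.1)
P(6.1) = 10.477600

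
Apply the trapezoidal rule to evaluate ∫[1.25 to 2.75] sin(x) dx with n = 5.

f(x) = sin(x)
a = 1.25, b = 2.75, n = 5
h = (b - a)/n = 0.300000

Trapezoidal rule: (h/2)[f(x₀) + 2f(x₁) + 2f(x₂) + ... + f(xₙ)]

x_0 = 1.2500, f(x_0) = 0.948985, coefficient = 1
x_1 = 1.5500, f(x_1) = 0.999784, coefficient = 2
x_2 = 1.8500, f(x_2) = 0.961275, coefficient = 2
x_3 = 2.1500, f(x_3) = 0.836899, coefficient = 2
x_4 = 2.4500, f(x_4) = 0.637765, coefficient = 2
x_5 = 2.7500, f(x_5) = 0.381661, coefficient = 1

I ≈ (0.300000/2) × 8.202091 = 1.230314
Exact value: 1.239625
Error: 0.009311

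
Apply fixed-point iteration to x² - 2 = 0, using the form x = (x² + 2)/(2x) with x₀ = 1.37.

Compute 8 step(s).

Equation: x² - 2 = 0
Fixed-point form: x = (x² + 2)/(2x)
x₀ = 1.37

x_1 = g(1.370000) = 1.414927
x_2 = g(1.414927) = 1.414214
x_3 = g(1.414214) = 1.414214
x_4 = g(1.414214) = 1.414214
x_5 = g(1.414214) = 1.414214
x_6 = g(1.414214) = 1.414214
x_7 = g(1.414214) = 1.414214
x_8 = g(1.414214) = 1.414214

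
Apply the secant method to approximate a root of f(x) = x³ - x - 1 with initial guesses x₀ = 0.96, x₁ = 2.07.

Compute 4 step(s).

f(x) = x³ - x - 1
x₀ = 0.96, x₁ = 2.07

Secant formula: x_{n+1} = x_n - f(x_n)(x_n - x_{n-1})/(f(x_n) - f(x_{n-1}))

Iteration 1:
  f(0.960000) = -1.075264
  f(2.070000) = 5.799743
  x_2 = 2.070000 - 5.799743×(2.070000 - 0.960000)/(5.799743 - (-1.075264))
       = 1.133606
Iteration 2:
  f(2.070000) = 5.799743
  f(1.133606) = -0.676851
  x_3 = 1.133606 - (-0.676851)×(1.133606 - 2.070000)/(-0.676851 - 5.799743)
       = 1.231466
Iteration 3:
  f(1.133606) = -0.676851
  f(1.231466) = -0.363937
  x_4 = 1.231466 - (-0.363937)×(1.231466 - 1.133606)/(-0.363937 - (-0.676851))
       = 1.345283
Iteration 4:
  f(1.231466) = -0.363937
  f(1.345283) = 0.089391
  x_5 = 1.345283 - 0.089391×(1.345283 - 1.231466)/(0.089391 - (-0.363937))
       = 1.322839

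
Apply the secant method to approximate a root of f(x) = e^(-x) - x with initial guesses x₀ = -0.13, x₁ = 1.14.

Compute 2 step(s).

f(x) = e^(-x) - x
x₀ = -0.13, x₁ = 1.14

Secant formula: x_{n+1} = x_n - f(x_n)(x_n - x_{n-1})/(f(x_n) - f(x_{n-1}))

Iteration 1:
  f(-0.130000) = 1.268828
  f(1.140000) = -0.820181
  x_2 = 1.140000 - (-0.820181)×(1.140000 - (-0.130000))/(-0.820181 - 1.268828)
       = 0.641376
Iteration 2:
  f(1.140000) = -0.820181
  f(0.641376) = -0.114809
  x_3 = 0.641376 - (-0.114809)×(0.641376 - 1.140000)/(-0.114809 - (-0.820181))
       = 0.560218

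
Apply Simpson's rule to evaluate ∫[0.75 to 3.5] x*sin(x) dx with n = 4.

f(x) = x*sin(x)
a = 0.75, b = 3.5, n = 4
h = (b - a)/n = 0.687500

Simpson's rule: (h/3)[f(x₀) + 4f(x₁) + 2f(x₂) + ... + f(xₙ)]

x_0 = 0.7500, f(x_0) = 0.511229, coefficient = 1
x_1 = 1.4375, f(x_1) = 1.424748, coefficient = 4
x_2 = 2.1250, f(x_2) = 1.806930, coefficient = 2
x_3 = 2.8125, f(x_3) = 0.908956, coefficient = 4
x_4 = 3.5000, f(x_4) = -1.227741, coefficient = 1

I ≈ (0.687500/3) × 12.232165 = 2.803205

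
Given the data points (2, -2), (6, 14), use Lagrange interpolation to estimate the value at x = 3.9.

Lagrange interpolation formula:
P(x) = Σ yᵢ × Lᵢ(x)
where Lᵢ(x) = Π_{j≠i} (x - xⱼ)/(xᵢ - xⱼ)

L_0(3.9) = (3.9 - 6)/(2 - 6) = 0.525000
L_1(3.9) = (3.9 - 2)/(6 - 2) = 0.475000

P(3.9) = (-2)×L_0(3.9) + 14×L_1(3.9)
P(3.9) = 5.600000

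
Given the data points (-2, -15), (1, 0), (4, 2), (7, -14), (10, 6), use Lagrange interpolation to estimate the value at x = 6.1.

Lagrange interpolation formula:
P(x) = Σ yᵢ × Lᵢ(x)
where Lᵢ(x) = Π_{j≠i} (x - xⱼ)/(xᵢ - xⱼ)

L_0(6.1) = (6.1 - 1)/(-2 - 1) × (6.1 - 4)/(-2 - 4) × (6.1 - 7)/(-2 - 7) × (6.1 - 10)/(-2 - 10) = 0.019338
L_1(6.1) = (6.1 - (-2))/(1 - (-2)) × (6.1 - 4)/(1 - 4) × (6.1 - 7)/(1 - 7) × (6.1 - 10)/(1 - 10) = -0.122850
L_2(6.1) = (6.1 - (-2))/(4 - (-2)) × (6.1 - 1)/(4 - 1) × (6.1 - 7)/(4 - 7) × (6.1 - 10)/(4 - 10) = 0.447525
L_3(6.1) = (6.1 - (-2))/(7 - (-2)) × (6.1 - 1)/(7 - 1) × (6.1 - 4)/(7 - 4) × (6.1 - 10)/(7 - 10) = 0.696150
L_4(6.1) = (6.1 - (-2))/(10 - (-2)) × (6.1 - 1)/(10 - 1) × (6.1 - 4)/(10 - 4) × (6.1 - 7)/(10 - 7) = -0.040163

P(6.1) = (-15)×L_0(6.1) + 0×L_1(6.1) + 2×L_2(6.1) + (-14)×L_3(6.1) + 6×L_4(6.1)
P(6.1) = -9.382087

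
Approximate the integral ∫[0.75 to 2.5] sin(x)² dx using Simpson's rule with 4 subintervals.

f(x) = sin(x)²
a = 0.75, b = 2.5, n = 4
h = (b - a)/n = 0.437500

Simpson's rule: (h/3)[f(x₀) + 4f(x₁) + 2f(x₂) + ... + f(xₙ)]

x_0 = 0.7500, f(x_0) = 0.464631, coefficient = 1
x_1 = 1.1875, f(x_1) = 0.860139, coefficient = 4
x_2 = 1.6250, f(x_2) = 0.997065, coefficient = 2
x_3 = 2.0625, f(x_3) = 0.777095, coefficient = 4
x_4 = 2.5000, f(x_4) = 0.358169, coefficient = 1

I ≈ (0.437500/3) × 9.365866 = 1.365855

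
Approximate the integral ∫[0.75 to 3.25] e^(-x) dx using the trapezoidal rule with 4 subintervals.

f(x) = e^(-x)
a = 0.75, b = 3.25, n = 4
h = (b - a)/n = 0.625000

Trapezoidal rule: (h/2)[f(x₀) + 2f(x₁) + 2f(x₂) + ... + f(xₙ)]

x_0 = 0.7500, f(x_0) = 0.472367, coefficient = 1
x_1 = 1.3750, f(x_1) = 0.252840, coefficient = 2
x_2 = 2.0000, f(x_2) = 0.135335, coefficient = 2
x_3 = 2.6250, f(x_3) = 0.072440, coefficient = 2
x_4 = 3.2500, f(x_4) = 0.038774, coefficient = 1

I ≈ (0.625000/2) × 1.432370 = 0.447616
Exact value: 0.433592
Error: 0.014023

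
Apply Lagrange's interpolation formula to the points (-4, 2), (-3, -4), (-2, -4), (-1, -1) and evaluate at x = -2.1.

Lagrange interpolation formula:
P(x) = Σ yᵢ × Lᵢ(x)
where Lᵢ(x) = Π_{j≠i} (x - xⱼ)/(xᵢ - xⱼ)

L_0(-2.1) = (-2.1 - (-3))/(-4 - (-3)) × (-2.1 - (-2))/(-4 - (-2)) × (-2.1 - (-1))/(-4 - (-1)) = -0.016500
L_1(-2.1) = (-2.1 - (-4))/(-3 - (-4)) × (-2.1 - (-2))/(-3 - (-2)) × (-2.1 - (-1))/(-3 - (-1)) = 0.104500
L_2(-2.1) = (-2.1 - (-4))/(-2 - (-4)) × (-2.1 - (-3))/(-2 - (-3)) × (-2.1 - (-1))/(-2 - (-1)) = 0.940500
L_3(-2.1) = (-2.1 - (-4))/(-1 - (-4)) × (-2.1 - (-3))/(-1 - (-3)) × (-2.1 - (-2))/(-1 - (-2)) = -0.028500

P(-2.1) = 2×L_0(-2.1) + (-4)×L_1(-2.1) + (-4)×L_2(-2.1) + (-1)×L_3(-2.1)
P(-2.1) = -4.184500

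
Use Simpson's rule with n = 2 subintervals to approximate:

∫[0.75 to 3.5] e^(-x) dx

f(x) = e^(-x)
a = 0.75, b = 3.5, n = 2
h = (b - a)/n = 1.375000

Simpson's rule: (h/3)[f(x₀) + 4f(x₁) + 2f(x₂) + ... + f(xₙ)]

x_0 = 0.7500, f(x_0) = 0.472367, coefficient = 1
x_1 = 2.1250, f(x_1) = 0.119433, coefficient = 4
x_2 = 3.5000, f(x_2) = 0.030197, coefficient = 1

I ≈ (1.375000/3) × 0.980296 = 0.449302
Exact value: 0.442169
Error: 0.007133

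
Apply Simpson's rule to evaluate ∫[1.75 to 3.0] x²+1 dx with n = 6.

f(x) = x²+1
a = 1.75, b = 3.0, n = 6
h = (b - a)/n = 0.208333

Simpson's rule: (h/3)[f(x₀) + 4f(x₁) + 2f(x₂) + ... + f(xₙ)]

x_0 = 1.7500, f(x_0) = 4.062500, coefficient = 1
x_1 = 1.9583, f(x_1) = 4.835069, coefficient = 4
x_2 = 2.1667, f(x_2) = 5.694444, coefficient = 2
x_3 = 2.3750, f(x_3) = 6.640625, coefficient = 4
x_4 = 2.5833, f(x_4) = 7.673611, coefficient = 2
x_5 = 2.7917, f(x_5) = 8.793403, coefficient = 4
x_6 = 3.0000, f(x_6) = 10.000000, coefficient = 1

I ≈ (0.208333/3) × 121.875000 = 8.463542
Exact value: 8.463542
Error: 0.000000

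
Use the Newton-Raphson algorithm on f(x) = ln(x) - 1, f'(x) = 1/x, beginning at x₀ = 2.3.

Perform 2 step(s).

f(x) = ln(x) - 1
f'(x) = 1/x
x₀ = 2.3

Newton-Raphson formula: x_{n+1} = x_n - f(x_n)/f'(x_n)

Iteration 1:
  f(2.300000) = -0.167091
  f'(2.300000) = 0.434783
  x_1 = 2.300000 - (-0.167091)/0.434783 = 2.684309
Iteration 2:
  f(2.684309) = -0.012577
  f'(2.684309) = 0.372535
  x_2 = 2.684309 - (-0.012577)/0.372535 = 2.718069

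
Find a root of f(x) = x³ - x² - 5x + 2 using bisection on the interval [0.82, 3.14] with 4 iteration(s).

f(x) = x³ - x² - 5x + 2
Initial interval: [0.82, 3.14]

Iteration 1:
  c_1 = (0.820000 + 3.140000)/2 = 1.980000
  f(c_1) = f(1.980000) = -4.058008
  f(a) × f(c) ≥ 0, new interval: [1.980000, 3.140000]
Iteration 2:
  c_2 = (1.980000 + 3.140000)/2 = 2.560000
  f(c_2) = f(2.560000) = -0.576384
  f(a) × f(c) ≥ 0, new interval: [2.560000, 3.140000]
Iteration 3:
  c_3 = (2.560000 + 3.140000)/2 = 2.850000
  f(c_3) = f(2.850000) = 2.776625
  f(a) × f(c) < 0, new interval: [2.560000, 2.850000]
Iteration 4:
  c_4 = (2.560000 + 2.850000)/2 = 2.705000
  f(c_4) = f(2.705000) = 0.950528
  f(a) × f(c) < 0, new interval: [2.560000, 2.705000]

After 4 iteration(s), the approximation is c_4 = 2.705000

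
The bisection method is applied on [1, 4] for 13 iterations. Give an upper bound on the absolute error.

Bisection error bound: |error| ≤ (b-a)/2^n
|error| ≤ (4 - 1)/2^13 = 3/2^13
|error| ≤ 0.0003662109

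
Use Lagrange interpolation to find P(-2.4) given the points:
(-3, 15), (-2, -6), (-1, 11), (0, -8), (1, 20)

Lagrange interpolation formula:
P(x) = Σ yᵢ × Lᵢ(x)
where Lᵢ(x) = Π_{j≠i} (x - xⱼ)/(xᵢ - xⱼ)

L_0(-2.4) = (-2.4 - (-2))/(-3 - (-2)) × (-2.4 - (-1))/(-3 - (-1)) × (-2.4 - 0)/(-3 - 0) × (-2.4 - 1)/(-3 - 1) = 0.190400
L_1(-2.4) = (-2.4 - (-3))/(-2 - (-3)) × (-2.4 - (-1))/(-2 - (-1)) × (-2.4 - 0)/(-2 - 0) × (-2.4 - 1)/(-2 - 1) = 1.142400
L_2(-2.4) = (-2.4 - (-3))/(-1 - (-3)) × (-2.4 - (-2))/(-1 - (-2)) × (-2.4 - 0)/(-1 - 0) × (-2.4 - 1)/(-1 - 1) = -0.489600
L_3(-2.4) = (-2.4 - (-3))/(0 - (-3)) × (-2.4 - (-2))/(0 - (-2)) × (-2.4 - (-1))/(0 - (-1)) × (-2.4 - 1)/(0 - 1) = 0.190400
L_4(-2.4) = (-2.4 - (-3))/(1 - (-3)) × (-2.4 - (-2))/(1 - (-2)) × (-2.4 - (-1))/(1 - (-1)) × (-2.4 - 0)/(1 - 0) = -0.033600

P(-2.4) = 15×L_0(-2.4) + (-6)×L_1(-2.4) + 11×L_2(-2.4) + (-8)×L_3(-2.4) + 20×L_4(-2.4)
P(-2.4) = -11.579200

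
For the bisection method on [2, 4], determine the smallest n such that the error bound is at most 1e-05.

We need (b-a)/2^n ≤ 1e-05
(4 - 2)/2^n ≤ 1e-05
2/2^n ≤ 1e-05
2^n ≥ 200000
n ≥ log₂(200000) = 17.61
n ≥ 18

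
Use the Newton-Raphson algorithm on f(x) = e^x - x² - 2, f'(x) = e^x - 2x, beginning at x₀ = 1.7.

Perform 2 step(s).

f(x) = e^x - x² - 2
f'(x) = e^x - 2x
x₀ = 1.7

Newton-Raphson formula: x_{n+1} = x_n - f(x_n)/f'(x_n)

Iteration 1:
  f(1.700000) = 0.583947
  f'(1.700000) = 2.073947
  x_1 = 1.700000 - 0.583947/2.073947 = 1.418437
Iteration 2:
  f(1.418437) = 0.118695
  f'(1.418437) = 1.293785
  x_2 = 1.418437 - 0.118695/1.293785 = 1.326694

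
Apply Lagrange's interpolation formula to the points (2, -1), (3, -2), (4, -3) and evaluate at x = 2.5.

Lagrange interpolation formula:
P(x) = Σ yᵢ × Lᵢ(x)
where Lᵢ(x) = Π_{j≠i} (x - xⱼ)/(xᵢ - xⱼ)

L_0(2.5) = (2.5 - 3)/(2 - 3) × (2.5 - 4)/(2 - 4) = 0.375000
L_1(2.5) = (2.5 - 2)/(3 - 2) × (2.5 - 4)/(3 - 4) = 0.750000
L_2(2.5) = (2.5 - 2)/(4 - 2) × (2.5 - 3)/(4 - 3) = -0.125000

P(2.5) = (-1)×L_0(2.5) + (-2)×L_1(2.5) + (-3)×L_2(2.5)
P(2.5) = -1.500000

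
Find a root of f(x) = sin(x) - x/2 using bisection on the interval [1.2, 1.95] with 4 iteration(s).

f(x) = sin(x) - x/2
Initial interval: [1.2, 1.95]

Iteration 1:
  c_1 = (1.200000 + 1.950000)/2 = 1.575000
  f(c_1) = f(1.575000) = 0.212491
  f(a) × f(c) ≥ 0, new interval: [1.575000, 1.950000]
Iteration 2:
  c_2 = (1.575000 + 1.950000)/2 = 1.762500
  f(c_2) = f(1.762500) = 0.100431
  f(a) × f(c) ≥ 0, new interval: [1.762500, 1.950000]
Iteration 3:
  c_3 = (1.762500 + 1.950000)/2 = 1.856250
  f(c_3) = f(1.856250) = 0.031409
  f(a) × f(c) ≥ 0, new interval: [1.856250, 1.950000]
Iteration 4:
  c_4 = (1.856250 + 1.950000)/2 = 1.903125
  f(c_4) = f(1.903125) = -0.006277
  f(a) × f(c) < 0, new interval: [1.856250, 1.903125]

After 4 iteration(s), the approximation is c_4 = 1.903125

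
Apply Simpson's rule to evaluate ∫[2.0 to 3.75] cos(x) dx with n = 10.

f(x) = cos(x)
a = 2.0, b = 3.75, n = 10
h = (b - a)/n = 0.175000

Simpson's rule: (h/3)[f(x₀) + 4f(x₁) + 2f(x₂) + ... + f(xₙ)]

x_0 = 2.0000, f(x_0) = -0.416147, coefficient = 1
x_1 = 2.1750, f(x_1) = -0.568107, coefficient = 4
x_2 = 2.3500, f(x_2) = -0.702713, coefficient = 2
x_3 = 2.5250, f(x_3) = -0.815854, coefficient = 4
x_4 = 2.7000, f(x_4) = -0.904072, coefficient = 2
x_5 = 2.8750, f(x_5) = -0.964674, coefficient = 4
x_6 = 3.0500, f(x_6) = -0.995808, coefficient = 2
x_7 = 3.2250, f(x_7) = -0.996524, coefficient = 4
x_8 = 3.4000, f(x_8) = -0.966798, coefficient = 2
x_9 = 3.5750, f(x_9) = -0.907540, coefficient = 4
x_10 = 3.7500, f(x_10) = -0.820559, coefficient = 1

I ≈ (0.175000/3) × -25.386283 = -1.480866
Exact value: -1.480859
Error: 0.000008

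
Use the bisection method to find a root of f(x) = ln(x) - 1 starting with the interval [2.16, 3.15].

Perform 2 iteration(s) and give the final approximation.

f(x) = ln(x) - 1
Initial interval: [2.16, 3.15]

Iteration 1:
  c_1 = (2.160000 + 3.150000)/2 = 2.655000
  f(c_1) = f(2.655000) = -0.023555
  f(a) × f(c) ≥ 0, new interval: [2.655000, 3.150000]
Iteration 2:
  c_2 = (2.655000 + 3.150000)/2 = 2.902500
  f(c_2) = f(2.902500) = 0.065572
  f(a) × f(c) < 0, new interval: [2.655000, 2.902500]

After 2 iteration(s), the approximation is c_2 = 2.902500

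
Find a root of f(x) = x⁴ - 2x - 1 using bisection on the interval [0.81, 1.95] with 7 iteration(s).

f(x) = x⁴ - 2x - 1
Initial interval: [0.81, 1.95]

Iteration 1:
  c_1 = (0.810000 + 1.950000)/2 = 1.380000
  f(c_1) = f(1.380000) = -0.133261
  f(a) × f(c) ≥ 0, new interval: [1.380000, 1.950000]
Iteration 2:
  c_2 = (1.380000 + 1.950000)/2 = 1.665000
  f(c_2) = f(1.665000) = 3.355231
  f(a) × f(c) < 0, new interval: [1.380000, 1.665000]
Iteration 3:
  c_3 = (1.380000 + 1.665000)/2 = 1.522500
  f(c_3) = f(1.522500) = 1.328153
  f(a) × f(c) < 0, new interval: [1.380000, 1.522500]
Iteration 4:
  c_4 = (1.380000 + 1.522500)/2 = 1.451250
  f(c_4) = f(1.451250) = 0.533269
  f(a) × f(c) < 0, new interval: [1.380000, 1.451250]
Iteration 5:
  c_5 = (1.380000 + 1.451250)/2 = 1.415625
  f(c_5) = f(1.415625) = 0.184743
  f(a) × f(c) < 0, new interval: [1.380000, 1.415625]
Iteration 6:
  c_6 = (1.380000 + 1.415625)/2 = 1.397812
  f(c_6) = f(1.397812) = 0.022021
  f(a) × f(c) < 0, new interval: [1.380000, 1.397812]
Iteration 7:
  c_7 = (1.380000 + 1.397812)/2 = 1.388906
  f(c_7) = f(1.388906) = -0.056538
  f(a) × f(c) ≥ 0, new interval: [1.388906, 1.397812]

After 7 iteration(s), the approximation is c_7 = 1.388906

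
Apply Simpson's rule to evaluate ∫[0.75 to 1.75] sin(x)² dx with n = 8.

f(x) = sin(x)²
a = 0.75, b = 1.75, n = 8
h = (b - a)/n = 0.125000

Simpson's rule: (h/3)[f(x₀) + 4f(x₁) + 2f(x₂) + ... + f(xₙ)]

x_0 = 0.7500, f(x_0) = 0.464631, coefficient = 1
x_1 = 0.8750, f(x_1) = 0.589123, coefficient = 4
x_2 = 1.0000, f(x_2) = 0.708073, coefficient = 2
x_3 = 1.1250, f(x_3) = 0.814087, coefficient = 4
x_4 = 1.2500, f(x_4) = 0.900572, coefficient = 2
x_5 = 1.3750, f(x_5) = 0.962151, coefficient = 4
x_6 = 1.5000, f(x_6) = 0.994996, coefficient = 2
x_7 = 1.6250, f(x_7) = 0.997065, coefficient = 4
x_8 = 1.7500, f(x_8) = 0.968228, coefficient = 1

I ≈ (0.125000/3) × 20.089846 = 0.837077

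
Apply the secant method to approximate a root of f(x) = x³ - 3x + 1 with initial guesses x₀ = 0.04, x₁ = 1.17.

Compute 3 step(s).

f(x) = x³ - 3x + 1
x₀ = 0.04, x₁ = 1.17

Secant formula: x_{n+1} = x_n - f(x_n)(x_n - x_{n-1})/(f(x_n) - f(x_{n-1}))

Iteration 1:
  f(0.040000) = 0.880064
  f(1.170000) = -0.908387
  x_2 = 1.170000 - (-0.908387)×(1.170000 - 0.040000)/(-0.908387 - 0.880064)
       = 0.596052
Iteration 2:
  f(1.170000) = -0.908387
  f(0.596052) = -0.576392
  x_3 = 0.596052 - (-0.576392)×(0.596052 - 1.170000)/(-0.576392 - (-0.908387))
       = -0.400407
Iteration 3:
  f(0.596052) = -0.576392
  f(-0.400407) = 2.137026
  x_4 = -0.400407 - 2.137026×(-0.400407 - 0.596052)/(2.137026 - (-0.576392))
       = 0.384381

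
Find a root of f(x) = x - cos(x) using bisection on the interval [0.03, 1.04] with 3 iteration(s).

f(x) = x - cos(x)
Initial interval: [0.03, 1.04]

Iteration 1:
  c_1 = (0.030000 + 1.040000)/2 = 0.535000
  f(c_1) = f(0.535000) = -0.325269
  f(a) × f(c) ≥ 0, new interval: [0.535000, 1.040000]
Iteration 2:
  c_2 = (0.535000 + 1.040000)/2 = 0.787500
  f(c_2) = f(0.787500) = 0.081881
  f(a) × f(c) < 0, new interval: [0.535000, 0.787500]
Iteration 3:
  c_3 = (0.535000 + 0.787500)/2 = 0.661250
  f(c_3) = f(0.661250) = -0.127975
  f(a) × f(c) ≥ 0, new interval: [0.661250, 0.787500]

After 3 iteration(s), the approximation is c_3 = 0.661250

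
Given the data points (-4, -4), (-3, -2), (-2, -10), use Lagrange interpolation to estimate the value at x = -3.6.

Lagrange interpolation formula:
P(x) = Σ yᵢ × Lᵢ(x)
where Lᵢ(x) = Π_{j≠i} (x - xⱼ)/(xᵢ - xⱼ)

L_0(-3.6) = (-3.6 - (-3))/(-4 - (-3)) × (-3.6 - (-2))/(-4 - (-2)) = 0.480000
L_1(-3.6) = (-3.6 - (-4))/(-3 - (-4)) × (-3.6 - (-2))/(-3 - (-2)) = 0.640000
L_2(-3.6) = (-3.6 - (-4))/(-2 - (-4)) × (-3.6 - (-3))/(-2 - (-3)) = -0.120000

P(-3.6) = (-4)×L_0(-3.6) + (-2)×L_1(-3.6) + (-10)×L_2(-3.6)
P(-3.6) = -2.000000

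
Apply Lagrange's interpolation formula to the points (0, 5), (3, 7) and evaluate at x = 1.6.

Lagrange interpolation formula:
P(x) = Σ yᵢ × Lᵢ(x)
where Lᵢ(x) = Π_{j≠i} (x - xⱼ)/(xᵢ - xⱼ)

L_0(1.6) = (1.6 - 3)/(0 - 3) = 0.466667
L_1(1.6) = (1.6 - 0)/(3 - 0) = 0.533333

P(1.6) = 5×L_0(1.6) + 7×L_1(1.6)
P(1.6) = 6.066667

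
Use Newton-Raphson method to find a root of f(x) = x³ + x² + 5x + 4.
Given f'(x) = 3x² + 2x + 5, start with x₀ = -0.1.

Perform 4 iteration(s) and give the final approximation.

f(x) = x³ + x² + 5x + 4
f'(x) = 3x² + 2x + 5
x₀ = -0.1

Newton-Raphson formula: x_{n+1} = x_n - f(x_n)/f'(x_n)

Iteration 1:
  f(-0.100000) = 3.509000
  f'(-0.100000) = 4.830000
  x_1 = -0.100000 - 3.509000/4.830000 = -0.826501
Iteration 2:
  f(-0.826501) = -0.013987
  f'(-0.826501) = 5.396310
  x_2 = -0.826501 - (-0.013987)/5.396310 = -0.823909
Iteration 3:
  f(-0.823909) = -0.000010
  f'(-0.823909) = 5.388660
  x_3 = -0.823909 - (-0.000010)/5.388660 = -0.823907
Iteration 4:
  f(-0.823907) = 0.000000
  f'(-0.823907) = 5.388655
  x_4 = -0.823907 - 0.000000/5.388655 = -0.823907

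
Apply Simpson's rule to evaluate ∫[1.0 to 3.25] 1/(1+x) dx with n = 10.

f(x) = 1/(1+x)
a = 1.0, b = 3.25, n = 10
h = (b - a)/n = 0.225000

Simpson's rule: (h/3)[f(x₀) + 4f(x₁) + 2f(x₂) + ... + f(xₙ)]

x_0 = 1.0000, f(x_0) = 0.500000, coefficient = 1
x_1 = 1.2250, f(x_1) = 0.449438, coefficient = 4
x_2 = 1.4500, f(x_2) = 0.408163, coefficient = 2
x_3 = 1.6750, f(x_3) = 0.373832, coefficient = 4
x_4 = 1.9000, f(x_4) = 0.344828, coefficient = 2
x_5 = 2.1250, f(x_5) = 0.320000, coefficient = 4
x_6 = 2.3500, f(x_6) = 0.298507, coefficient = 2
x_7 = 2.5750, f(x_7) = 0.279720, coefficient = 4
x_8 = 2.8000, f(x_8) = 0.263158, coefficient = 2
x_9 = 3.0250, f(x_9) = 0.248447, coefficient = 4
x_10 = 3.2500, f(x_10) = 0.235294, coefficient = 1

I ≈ (0.225000/3) × 10.050356 = 0.753777
Exact value: 0.753772
Error: 0.000005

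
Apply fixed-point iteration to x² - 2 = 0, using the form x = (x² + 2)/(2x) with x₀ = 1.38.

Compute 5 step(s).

Equation: x² - 2 = 0
Fixed-point form: x = (x² + 2)/(2x)
x₀ = 1.38

x_1 = g(1.380000) = 1.414638
x_2 = g(1.414638) = 1.414214
x_3 = g(1.414214) = 1.414214
x_4 = g(1.414214) = 1.414214
x_5 = g(1.414214) = 1.414214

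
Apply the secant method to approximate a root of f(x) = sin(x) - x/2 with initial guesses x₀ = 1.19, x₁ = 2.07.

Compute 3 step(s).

f(x) = sin(x) - x/2
x₀ = 1.19, x₁ = 2.07

Secant formula: x_{n+1} = x_n - f(x_n)(x_n - x_{n-1})/(f(x_n) - f(x_{n-1}))

Iteration 1:
  f(1.190000) = 0.333369
  f(2.070000) = -0.157036
  x_2 = 2.070000 - (-0.157036)×(2.070000 - 1.190000)/(-0.157036 - 0.333369)
       = 1.788209
Iteration 2:
  f(2.070000) = -0.157036
  f(1.788209) = 0.082354
  x_3 = 1.788209 - 0.082354×(1.788209 - 2.070000)/(0.082354 - (-0.157036))
       = 1.885150
Iteration 3:
  f(1.788209) = 0.082354
  f(1.885150) = 0.008421
  x_4 = 1.885150 - 0.008421×(1.885150 - 1.788209)/(0.008421 - 0.082354)
       = 1.896192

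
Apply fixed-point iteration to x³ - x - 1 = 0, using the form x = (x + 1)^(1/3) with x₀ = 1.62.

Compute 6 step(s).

Equation: x³ - x - 1 = 0
Fixed-point form: x = (x + 1)^(1/3)
x₀ = 1.62

x_1 = g(1.620000) = 1.378586
x_2 = g(1.378586) = 1.334872
x_3 = g(1.334872) = 1.326644
x_4 = g(1.326644) = 1.325084
x_5 = g(1.325084) = 1.324787
x_6 = g(1.324787) = 1.324731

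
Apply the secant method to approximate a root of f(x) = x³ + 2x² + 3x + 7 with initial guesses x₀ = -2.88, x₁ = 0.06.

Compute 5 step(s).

f(x) = x³ + 2x² + 3x + 7
x₀ = -2.88, x₁ = 0.06

Secant formula: x_{n+1} = x_n - f(x_n)(x_n - x_{n-1})/(f(x_n) - f(x_{n-1}))

Iteration 1:
  f(-2.880000) = -8.939072
  f(0.060000) = 7.187416
  x_2 = 0.060000 - 7.187416×(0.060000 - (-2.880000))/(7.187416 - (-8.939072))
       = -1.250329
Iteration 2:
  f(0.060000) = 7.187416
  f(-1.250329) = 4.420991
  x_3 = -1.250329 - 4.420991×(-1.250329 - 0.060000)/(4.420991 - 7.187416)
       = -3.344350
Iteration 3:
  f(-1.250329) = 4.420991
  f(-3.344350) = -18.069167
  x_4 = -3.344350 - (-18.069167)×(-3.344350 - (-1.250329))/(-18.069167 - 4.420991)
       = -1.661960
Iteration 4:
  f(-3.344350) = -18.069167
  f(-1.661960) = 2.947824
  x_5 = -1.661960 - 2.947824×(-1.661960 - (-3.344350))/(2.947824 - (-18.069167))
       = -1.897930
Iteration 5:
  f(-1.661960) = 2.947824
  f(-1.897930) = 1.673878
  x_6 = -1.897930 - 1.673878×(-1.897930 - (-1.661960))/(1.673878 - 2.947824)
       = -2.207979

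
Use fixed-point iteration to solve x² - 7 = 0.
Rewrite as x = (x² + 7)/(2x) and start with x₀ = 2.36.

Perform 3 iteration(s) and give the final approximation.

Equation: x² - 7 = 0
Fixed-point form: x = (x² + 7)/(2x)
x₀ = 2.36

x_1 = g(2.360000) = 2.663051
x_2 = g(2.663051) = 2.645808
x_3 = g(2.645808) = 2.645751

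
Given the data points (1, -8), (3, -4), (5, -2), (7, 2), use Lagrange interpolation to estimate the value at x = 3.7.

Lagrange interpolation formula:
P(x) = Σ yᵢ × Lᵢ(x)
where Lᵢ(x) = Π_{j≠i} (x - xⱼ)/(xᵢ - xⱼ)

L_0(3.7) = (3.7 - 3)/(1 - 3) × (3.7 - 5)/(1 - 5) × (3.7 - 7)/(1 - 7) = -0.062563
L_1(3.7) = (3.7 - 1)/(3 - 1) × (3.7 - 5)/(3 - 5) × (3.7 - 7)/(3 - 7) = 0.723937
L_2(3.7) = (3.7 - 1)/(5 - 1) × (3.7 - 3)/(5 - 3) × (3.7 - 7)/(5 - 7) = 0.389813
L_3(3.7) = (3.7 - 1)/(7 - 1) × (3.7 - 3)/(7 - 3) × (3.7 - 5)/(7 - 5) = -0.051188

P(3.7) = (-8)×L_0(3.7) + (-4)×L_1(3.7) + (-2)×L_2(3.7) + 2×L_3(3.7)
P(3.7) = -3.277250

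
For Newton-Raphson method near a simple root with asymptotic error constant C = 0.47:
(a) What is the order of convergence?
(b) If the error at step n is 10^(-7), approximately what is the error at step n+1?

(a) Newton-Raphson has quadratic (order 2) convergence near simple roots.
    This means |e_{n+1}| ≈ C|e_n|².

(b) With |e_n| = 10^(-7) and C = 0.47:
    |e_{n+1}| ≈ 0.47 × (10^(-7))² = 0.47 × 10^(-14)

(a) 2 (quadratic); (b) |e_{n+1}| ≈ 4.700e-15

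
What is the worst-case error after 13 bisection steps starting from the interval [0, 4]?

Bisection error bound: |error| ≤ (b-a)/2^n
|error| ≤ (4 - 0)/2^13 = 4/2^13
|error| ≤ 0.0004882812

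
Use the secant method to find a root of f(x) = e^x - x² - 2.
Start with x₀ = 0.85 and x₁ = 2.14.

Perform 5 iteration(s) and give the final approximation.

f(x) = e^x - x² - 2
x₀ = 0.85, x₁ = 2.14

Secant formula: x_{n+1} = x_n - f(x_n)(x_n - x_{n-1})/(f(x_n) - f(x_{n-1}))

Iteration 1:
  f(0.850000) = -0.382853
  f(2.140000) = 1.919838
  x_2 = 2.140000 - 1.919838×(2.140000 - 0.850000)/(1.919838 - (-0.382853))
       = 1.064480
Iteration 2:
  f(2.140000) = 1.919838
  f(1.064480) = -0.233787
  x_3 = 1.064480 - (-0.233787)×(1.064480 - 2.140000)/(-0.233787 - 1.919838)
       = 1.181233
Iteration 3:
  f(1.064480) = -0.233787
  f(1.181233) = -0.136922
  x_4 = 1.181233 - (-0.136922)×(1.181233 - 1.064480)/(-0.136922 - (-0.233787))
       = 1.346268
Iteration 4:
  f(1.181233) = -0.136922
  f(1.346268) = 0.030619
  x_5 = 1.346268 - 0.030619×(1.346268 - 1.181233)/(0.030619 - (-0.136922))
       = 1.316107
Iteration 5:
  f(1.346268) = 0.030619
  f(1.316107) = -0.003261
  x_6 = 1.316107 - (-0.003261)×(1.316107 - 1.346268)/(-0.003261 - 0.030619)
       = 1.319010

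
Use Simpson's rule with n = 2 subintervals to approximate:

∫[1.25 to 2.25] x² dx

f(x) = x²
a = 1.25, b = 2.25, n = 2
h = (b - a)/n = 0.500000

Simpson's rule: (h/3)[f(x₀) + 4f(x₁) + 2f(x₂) + ... + f(xₙ)]

x_0 = 1.2500, f(x_0) = 1.562500, coefficient = 1
x_1 = 1.7500, f(x_1) = 3.062500, coefficient = 4
x_2 = 2.2500, f(x_2) = 5.062500, coefficient = 1

I ≈ (0.500000/3) × 18.875000 = 3.145833
Exact value: 3.145833
Error: 0.000000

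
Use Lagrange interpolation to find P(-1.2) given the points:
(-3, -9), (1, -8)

Lagrange interpolation formula:
P(x) = Σ yᵢ × Lᵢ(x)
where Lᵢ(x) = Π_{j≠i} (x - xⱼ)/(xᵢ - xⱼ)

L_0(-1.2) = (-1.2 - 1)/(-3 - 1) = 0.550000
L_1(-1.2) = (-1.2 - (-3))/(1 - (-3)) = 0.450000

P(-1.2) = (-9)×L_0(-1.2) + (-8)×L_1(-1.2)
P(-1.2) = -8.550000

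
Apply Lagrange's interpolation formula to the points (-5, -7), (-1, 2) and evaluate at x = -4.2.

Lagrange interpolation formula:
P(x) = Σ yᵢ × Lᵢ(x)
where Lᵢ(x) = Π_{j≠i} (x - xⱼ)/(xᵢ - xⱼ)

L_0(-4.2) = (-4.2 - (-1))/(-5 - (-1)) = 0.800000
L_1(-4.2) = (-4.2 - (-5))/(-1 - (-5)) = 0.200000

P(-4.2) = (-7)×L_0(-4.2) + 2×L_1(-4.2)
P(-4.2) = -5.200000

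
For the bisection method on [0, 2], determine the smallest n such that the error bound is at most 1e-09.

We need (b-a)/2^n ≤ 1e-09
(2 - 0)/2^n ≤ 1e-09
2/2^n ≤ 1e-09
2^n ≥ 2000000000
n ≥ log₂(2000000000) = 30.90
n ≥ 31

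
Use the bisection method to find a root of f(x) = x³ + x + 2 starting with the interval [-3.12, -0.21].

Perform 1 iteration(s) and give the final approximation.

f(x) = x³ + x + 2
Initial interval: [-3.12, -0.21]

Iteration 1:
  c_1 = (-3.120000 + (-0.210000))/2 = -1.665000
  f(c_1) = f(-1.665000) = -4.280755
  f(a) × f(c) ≥ 0, new interval: [-1.665000, -0.210000]

After 1 iteration(s), the approximation is c_1 = -1.665000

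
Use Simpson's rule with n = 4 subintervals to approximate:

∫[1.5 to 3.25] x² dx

f(x) = x²
a = 1.5, b = 3.25, n = 4
h = (b - a)/n = 0.437500

Simpson's rule: (h/3)[f(x₀) + 4f(x₁) + 2f(x₂) + ... + f(xₙ)]

x_0 = 1.5000, f(x_0) = 2.250000, coefficient = 1
x_1 = 1.9375, f(x_1) = 3.753906, coefficient = 4
x_2 = 2.3750, f(x_2) = 5.640625, coefficient = 2
x_3 = 2.8125, f(x_3) = 7.910156, coefficient = 4
x_4 = 3.2500, f(x_4) = 10.562500, coefficient = 1

I ≈ (0.437500/3) × 70.750000 = 10.317708
Exact value: 10.317708
Error: 0.000000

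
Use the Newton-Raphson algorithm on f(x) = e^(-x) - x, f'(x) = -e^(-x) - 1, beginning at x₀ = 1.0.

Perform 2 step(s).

f(x) = e^(-x) - x
f'(x) = -e^(-x) - 1
x₀ = 1.0

Newton-Raphson formula: x_{n+1} = x_n - f(x_n)/f'(x_n)

Iteration 1:
  f(1.000000) = -0.632121
  f'(1.000000) = -1.367879
  x_1 = 1.000000 - (-0.632121)/(-1.367879) = 0.537883
Iteration 2:
  f(0.537883) = 0.046100
  f'(0.537883) = -1.583983
  x_2 = 0.537883 - 0.046100/(-1.583983) = 0.566987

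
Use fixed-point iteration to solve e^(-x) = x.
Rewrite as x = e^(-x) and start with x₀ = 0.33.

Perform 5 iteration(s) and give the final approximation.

Equation: e^(-x) = x
Fixed-point form: x = e^(-x)
x₀ = 0.33

x_1 = g(0.330000) = 0.718924
x_2 = g(0.718924) = 0.487276
x_3 = g(0.487276) = 0.614297
x_4 = g(0.614297) = 0.541021
x_5 = g(0.541021) = 0.582154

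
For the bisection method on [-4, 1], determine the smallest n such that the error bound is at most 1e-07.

We need (b-a)/2^n ≤ 1e-07
(1 - (-4))/2^n ≤ 1e-07
5/2^n ≤ 1e-07
2^n ≥ 50000000
n ≥ log₂(50000000) = 25.58
n ≥ 26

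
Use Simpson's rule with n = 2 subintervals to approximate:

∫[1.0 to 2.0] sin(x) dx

f(x) = sin(x)
a = 1.0, b = 2.0, n = 2
h = (b - a)/n = 0.500000

Simpson's rule: (h/3)[f(x₀) + 4f(x₁) + 2f(x₂) + ... + f(xₙ)]

x_0 = 1.0000, f(x_0) = 0.841471, coefficient = 1
x_1 = 1.5000, f(x_1) = 0.997495, coefficient = 4
x_2 = 2.0000, f(x_2) = 0.909297, coefficient = 1

I ≈ (0.500000/3) × 5.740748 = 0.956791
Exact value: 0.956449
Error: 0.000342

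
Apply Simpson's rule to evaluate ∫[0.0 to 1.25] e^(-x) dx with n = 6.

f(x) = e^(-x)
a = 0.0, b = 1.25, n = 6
h = (b - a)/n = 0.208333

Simpson's rule: (h/3)[f(x₀) + 4f(x₁) + 2f(x₂) + ... + f(xₙ)]

x_0 = 0.0000, f(x_0) = 1.000000, coefficient = 1
x_1 = 0.2083, f(x_1) = 0.811936, coefficient = 4
x_2 = 0.4167, f(x_2) = 0.659241, coefficient = 2
x_3 = 0.6250, f(x_3) = 0.535261, coefficient = 4
x_4 = 0.8333, f(x_4) = 0.434598, coefficient = 2
x_5 = 1.0417, f(x_5) = 0.352866, coefficient = 4
x_6 = 1.2500, f(x_6) = 0.286505, coefficient = 1

I ≈ (0.208333/3) × 10.274438 = 0.713503
Exact value: 0.713495
Error: 0.000007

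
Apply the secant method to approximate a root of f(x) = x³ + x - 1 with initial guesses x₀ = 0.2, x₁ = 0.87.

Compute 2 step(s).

f(x) = x³ + x - 1
x₀ = 0.2, x₁ = 0.87

Secant formula: x_{n+1} = x_n - f(x_n)(x_n - x_{n-1})/(f(x_n) - f(x_{n-1}))

Iteration 1:
  f(0.200000) = -0.792000
  f(0.870000) = 0.528503
  x_2 = 0.870000 - 0.528503×(0.870000 - 0.200000)/(0.528503 - (-0.792000))
       = 0.601847
Iteration 2:
  f(0.870000) = 0.528503
  f(0.601847) = -0.180152
  x_3 = 0.601847 - (-0.180152)×(0.601847 - 0.870000)/(-0.180152 - 0.528503)
       = 0.670016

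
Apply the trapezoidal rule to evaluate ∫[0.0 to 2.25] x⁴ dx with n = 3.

f(x) = x⁴
a = 0.0, b = 2.25, n = 3
h = (b - a)/n = 0.750000

Trapezoidal rule: (h/2)[f(x₀) + 2f(x₁) + 2f(x₂) + ... + f(xₙ)]

x_0 = 0.0000, f(x_0) = 0.000000, coefficient = 1
x_1 = 0.7500, f(x_1) = 0.316406, coefficient = 2
x_2 = 1.5000, f(x_2) = 5.062500, coefficient = 2
x_3 = 2.2500, f(x_3) = 25.628906, coefficient = 1

I ≈ (0.750000/2) × 36.386719 = 13.645020
Exact value: 11.533008
Error: 2.112012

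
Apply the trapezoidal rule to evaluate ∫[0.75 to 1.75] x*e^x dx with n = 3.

f(x) = x*e^x
a = 0.75, b = 1.75, n = 3
h = (b - a)/n = 0.333333

Trapezoidal rule: (h/2)[f(x₀) + 2f(x₁) + 2f(x₂) + ... + f(xₙ)]

x_0 = 0.7500, f(x_0) = 1.587750, coefficient = 1
x_1 = 1.0833, f(x_1) = 3.200721, coefficient = 2
x_2 = 1.4167, f(x_2) = 5.841417, coefficient = 2
x_3 = 1.7500, f(x_3) = 10.070555, coefficient = 1

I ≈ (0.333333/2) × 29.742580 = 4.957097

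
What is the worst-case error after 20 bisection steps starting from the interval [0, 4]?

Bisection error bound: |error| ≤ (b-a)/2^n
|error| ≤ (4 - 0)/2^20 = 4/2^20
|error| ≤ 0.0000038147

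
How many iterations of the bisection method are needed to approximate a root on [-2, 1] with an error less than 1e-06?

We need (b-a)/2^n ≤ 1e-06
(1 - (-2))/2^n ≤ 1e-06
3/2^n ≤ 1e-06
2^n ≥ 3000000
n ≥ log₂(3000000) = 21.52
n ≥ 22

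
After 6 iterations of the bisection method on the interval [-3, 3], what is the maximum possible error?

Bisection error bound: |error| ≤ (b-a)/2^n
|error| ≤ (3 - (-3))/2^6 = 6/2^6
|error| ≤ 0.0937500000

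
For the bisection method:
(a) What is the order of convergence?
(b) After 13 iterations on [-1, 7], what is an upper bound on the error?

(a) Bisection has linear (order 1) convergence; the error is halved each step.

(b) Error bound = (b-a)/2^n = (7 - (-1))/2^{13}
    = 8/2^{13}

(a) 1 (linear); (b) error ≤ 9.77e-04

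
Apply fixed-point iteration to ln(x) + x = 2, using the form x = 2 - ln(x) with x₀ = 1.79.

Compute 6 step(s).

Equation: ln(x) + x = 2
Fixed-point form: x = 2 - ln(x)
x₀ = 1.79

x_1 = g(1.790000) = 1.417784
x_2 = g(1.417784) = 1.650905
x_3 = g(1.650905) = 1.498677
x_4 = g(1.498677) = 1.595418
x_5 = g(1.595418) = 1.532865
x_6 = g(1.532865) = 1.572862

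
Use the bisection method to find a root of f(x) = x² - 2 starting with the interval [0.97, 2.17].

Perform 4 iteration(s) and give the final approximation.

f(x) = x² - 2
Initial interval: [0.97, 2.17]

Iteration 1:
  c_1 = (0.970000 + 2.170000)/2 = 1.570000
  f(c_1) = f(1.570000) = 0.464900
  f(a) × f(c) < 0, new interval: [0.970000, 1.570000]
Iteration 2:
  c_2 = (0.970000 + 1.570000)/2 = 1.270000
  f(c_2) = f(1.270000) = -0.387100
  f(a) × f(c) ≥ 0, new interval: [1.270000, 1.570000]
Iteration 3:
  c_3 = (1.270000 + 1.570000)/2 = 1.420000
  f(c_3) = f(1.420000) = 0.016400
  f(a) × f(c) < 0, new interval: [1.270000, 1.420000]
Iteration 4:
  c_4 = (1.270000 + 1.420000)/2 = 1.345000
  f(c_4) = f(1.345000) = -0.190975
  f(a) × f(c) ≥ 0, new interval: [1.345000, 1.420000]

After 4 iteration(s), the approximation is c_4 = 1.345000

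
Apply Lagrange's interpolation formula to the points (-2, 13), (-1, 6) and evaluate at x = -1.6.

Lagrange interpolation formula:
P(x) = Σ yᵢ × Lᵢ(x)
where Lᵢ(x) = Π_{j≠i} (x - xⱼ)/(xᵢ - xⱼ)

L_0(-1.6) = (-1.6 - (-1))/(-2 - (-1)) = 0.600000
L_1(-1.6) = (-1.6 - (-2))/(-1 - (-2)) = 0.400000

P(-1.6) = 13×L_0(-1.6) + 6×L_1(-1.6)
P(-1.6) = 10.200000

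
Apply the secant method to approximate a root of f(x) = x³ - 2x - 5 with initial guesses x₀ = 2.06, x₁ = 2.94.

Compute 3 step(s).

f(x) = x³ - 2x - 5
x₀ = 2.06, x₁ = 2.94

Secant formula: x_{n+1} = x_n - f(x_n)(x_n - x_{n-1})/(f(x_n) - f(x_{n-1}))

Iteration 1:
  f(2.060000) = -0.378184
  f(2.940000) = 14.532184
  x_2 = 2.940000 - 14.532184×(2.940000 - 2.060000)/(14.532184 - (-0.378184))
       = 2.082320
Iteration 2:
  f(2.940000) = 14.532184
  f(2.082320) = -0.135581
  x_3 = 2.082320 - (-0.135581)×(2.082320 - 2.940000)/(-0.135581 - 14.532184)
       = 2.090248
Iteration 3:
  f(2.082320) = -0.135581
  f(2.090248) = -0.047916
  x_4 = 2.090248 - (-0.047916)×(2.090248 - 2.082320)/(-0.047916 - (-0.135581))
       = 2.094581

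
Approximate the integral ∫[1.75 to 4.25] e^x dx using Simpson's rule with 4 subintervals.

f(x) = e^x
a = 1.75, b = 4.25, n = 4
h = (b - a)/n = 0.625000

Simpson's rule: (h/3)[f(x₀) + 4f(x₁) + 2f(x₂) + ... + f(xₙ)]

x_0 = 1.7500, f(x_0) = 5.754603, coefficient = 1
x_1 = 2.3750, f(x_1) = 10.751013, coefficient = 4
x_2 = 3.0000, f(x_2) = 20.085537, coefficient = 2
x_3 = 3.6250, f(x_3) = 37.524723, coefficient = 4
x_4 = 4.2500, f(x_4) = 70.105412, coefficient = 1

I ≈ (0.625000/3) × 309.134034 = 64.402924
Exact value: 64.350810
Error: 0.052114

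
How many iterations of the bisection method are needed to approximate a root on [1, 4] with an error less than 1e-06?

We need (b-a)/2^n ≤ 1e-06
(4 - 1)/2^n ≤ 1e-06
3/2^n ≤ 1e-06
2^n ≥ 3000000
n ≥ log₂(3000000) = 21.52
n ≥ 22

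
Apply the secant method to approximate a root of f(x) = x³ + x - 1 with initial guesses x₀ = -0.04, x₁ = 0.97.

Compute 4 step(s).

f(x) = x³ + x - 1
x₀ = -0.04, x₁ = 0.97

Secant formula: x_{n+1} = x_n - f(x_n)(x_n - x_{n-1})/(f(x_n) - f(x_{n-1}))

Iteration 1:
  f(-0.040000) = -1.040064
  f(0.970000) = 0.882673
  x_2 = 0.970000 - 0.882673×(0.970000 - (-0.040000))/(0.882673 - (-1.040064))
       = 0.506338
Iteration 2:
  f(0.970000) = 0.882673
  f(0.506338) = -0.363848
  x_3 = 0.506338 - (-0.363848)×(0.506338 - 0.970000)/(-0.363848 - 0.882673)
       = 0.641677
Iteration 3:
  f(0.506338) = -0.363848
  f(0.641677) = -0.094114
  x_4 = 0.641677 - (-0.094114)×(0.641677 - 0.506338)/(-0.094114 - (-0.363848))
       = 0.688898
Iteration 4:
  f(0.641677) = -0.094114
  f(0.688898) = 0.015835
  x_5 = 0.688898 - 0.015835×(0.688898 - 0.641677)/(0.015835 - (-0.094114))
       = 0.682097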